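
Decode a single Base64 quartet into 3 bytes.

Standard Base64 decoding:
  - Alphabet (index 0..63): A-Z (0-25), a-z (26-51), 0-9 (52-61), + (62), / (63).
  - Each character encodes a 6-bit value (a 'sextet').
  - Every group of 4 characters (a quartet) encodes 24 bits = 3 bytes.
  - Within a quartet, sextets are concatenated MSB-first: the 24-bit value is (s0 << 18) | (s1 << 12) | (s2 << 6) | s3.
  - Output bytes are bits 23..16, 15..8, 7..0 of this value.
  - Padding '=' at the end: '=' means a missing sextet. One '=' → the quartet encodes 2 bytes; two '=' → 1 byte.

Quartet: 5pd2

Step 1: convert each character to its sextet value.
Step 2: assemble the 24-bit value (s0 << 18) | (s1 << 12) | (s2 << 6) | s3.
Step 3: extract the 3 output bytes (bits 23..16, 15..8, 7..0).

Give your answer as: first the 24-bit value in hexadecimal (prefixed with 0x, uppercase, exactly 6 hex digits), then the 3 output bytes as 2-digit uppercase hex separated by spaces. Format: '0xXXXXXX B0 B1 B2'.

Answer: 0xE69776 E6 97 76

Derivation:
Sextets: 5=57, p=41, d=29, 2=54
24-bit: (57<<18) | (41<<12) | (29<<6) | 54
      = 0xE40000 | 0x029000 | 0x000740 | 0x000036
      = 0xE69776
Bytes: (v>>16)&0xFF=E6, (v>>8)&0xFF=97, v&0xFF=76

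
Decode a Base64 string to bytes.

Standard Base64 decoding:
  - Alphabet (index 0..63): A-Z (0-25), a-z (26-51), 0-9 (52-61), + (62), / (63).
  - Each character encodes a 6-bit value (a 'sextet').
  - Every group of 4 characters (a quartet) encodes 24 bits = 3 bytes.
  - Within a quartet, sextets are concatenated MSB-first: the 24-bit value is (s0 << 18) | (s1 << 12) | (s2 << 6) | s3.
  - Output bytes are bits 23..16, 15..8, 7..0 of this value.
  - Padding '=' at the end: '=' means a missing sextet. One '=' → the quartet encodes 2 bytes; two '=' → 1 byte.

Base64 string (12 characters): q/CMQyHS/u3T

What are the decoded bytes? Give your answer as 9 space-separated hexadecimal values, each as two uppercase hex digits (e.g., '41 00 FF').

Answer: AB F0 8C 43 21 D2 FE ED D3

Derivation:
After char 0 ('q'=42): chars_in_quartet=1 acc=0x2A bytes_emitted=0
After char 1 ('/'=63): chars_in_quartet=2 acc=0xABF bytes_emitted=0
After char 2 ('C'=2): chars_in_quartet=3 acc=0x2AFC2 bytes_emitted=0
After char 3 ('M'=12): chars_in_quartet=4 acc=0xABF08C -> emit AB F0 8C, reset; bytes_emitted=3
After char 4 ('Q'=16): chars_in_quartet=1 acc=0x10 bytes_emitted=3
After char 5 ('y'=50): chars_in_quartet=2 acc=0x432 bytes_emitted=3
After char 6 ('H'=7): chars_in_quartet=3 acc=0x10C87 bytes_emitted=3
After char 7 ('S'=18): chars_in_quartet=4 acc=0x4321D2 -> emit 43 21 D2, reset; bytes_emitted=6
After char 8 ('/'=63): chars_in_quartet=1 acc=0x3F bytes_emitted=6
After char 9 ('u'=46): chars_in_quartet=2 acc=0xFEE bytes_emitted=6
After char 10 ('3'=55): chars_in_quartet=3 acc=0x3FBB7 bytes_emitted=6
After char 11 ('T'=19): chars_in_quartet=4 acc=0xFEEDD3 -> emit FE ED D3, reset; bytes_emitted=9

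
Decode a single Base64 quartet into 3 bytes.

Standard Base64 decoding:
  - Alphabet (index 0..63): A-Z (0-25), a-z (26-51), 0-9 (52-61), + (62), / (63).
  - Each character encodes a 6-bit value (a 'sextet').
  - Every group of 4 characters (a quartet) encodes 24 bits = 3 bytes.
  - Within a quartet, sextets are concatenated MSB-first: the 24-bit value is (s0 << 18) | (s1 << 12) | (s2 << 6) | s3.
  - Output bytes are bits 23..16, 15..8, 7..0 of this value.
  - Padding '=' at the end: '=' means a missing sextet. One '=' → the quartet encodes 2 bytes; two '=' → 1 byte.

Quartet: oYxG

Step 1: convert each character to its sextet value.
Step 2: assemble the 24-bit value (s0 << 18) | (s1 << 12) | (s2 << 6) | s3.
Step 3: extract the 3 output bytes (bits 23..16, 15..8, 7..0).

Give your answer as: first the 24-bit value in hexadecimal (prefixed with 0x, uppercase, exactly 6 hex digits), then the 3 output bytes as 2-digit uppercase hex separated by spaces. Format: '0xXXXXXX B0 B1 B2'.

Sextets: o=40, Y=24, x=49, G=6
24-bit: (40<<18) | (24<<12) | (49<<6) | 6
      = 0xA00000 | 0x018000 | 0x000C40 | 0x000006
      = 0xA18C46
Bytes: (v>>16)&0xFF=A1, (v>>8)&0xFF=8C, v&0xFF=46

Answer: 0xA18C46 A1 8C 46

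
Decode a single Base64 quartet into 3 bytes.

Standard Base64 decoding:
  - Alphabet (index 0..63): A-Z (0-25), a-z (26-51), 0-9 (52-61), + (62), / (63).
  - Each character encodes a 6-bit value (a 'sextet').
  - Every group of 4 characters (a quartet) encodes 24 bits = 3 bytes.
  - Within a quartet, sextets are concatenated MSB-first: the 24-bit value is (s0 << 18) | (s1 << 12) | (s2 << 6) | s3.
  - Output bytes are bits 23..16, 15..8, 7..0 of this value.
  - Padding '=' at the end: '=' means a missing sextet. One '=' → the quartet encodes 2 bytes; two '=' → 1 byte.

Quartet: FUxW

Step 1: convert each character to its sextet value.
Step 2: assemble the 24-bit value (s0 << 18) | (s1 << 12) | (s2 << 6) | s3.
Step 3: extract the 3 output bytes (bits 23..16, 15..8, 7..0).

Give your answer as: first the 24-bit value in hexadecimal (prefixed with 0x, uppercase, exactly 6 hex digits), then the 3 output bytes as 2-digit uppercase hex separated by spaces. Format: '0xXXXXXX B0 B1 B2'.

Sextets: F=5, U=20, x=49, W=22
24-bit: (5<<18) | (20<<12) | (49<<6) | 22
      = 0x140000 | 0x014000 | 0x000C40 | 0x000016
      = 0x154C56
Bytes: (v>>16)&0xFF=15, (v>>8)&0xFF=4C, v&0xFF=56

Answer: 0x154C56 15 4C 56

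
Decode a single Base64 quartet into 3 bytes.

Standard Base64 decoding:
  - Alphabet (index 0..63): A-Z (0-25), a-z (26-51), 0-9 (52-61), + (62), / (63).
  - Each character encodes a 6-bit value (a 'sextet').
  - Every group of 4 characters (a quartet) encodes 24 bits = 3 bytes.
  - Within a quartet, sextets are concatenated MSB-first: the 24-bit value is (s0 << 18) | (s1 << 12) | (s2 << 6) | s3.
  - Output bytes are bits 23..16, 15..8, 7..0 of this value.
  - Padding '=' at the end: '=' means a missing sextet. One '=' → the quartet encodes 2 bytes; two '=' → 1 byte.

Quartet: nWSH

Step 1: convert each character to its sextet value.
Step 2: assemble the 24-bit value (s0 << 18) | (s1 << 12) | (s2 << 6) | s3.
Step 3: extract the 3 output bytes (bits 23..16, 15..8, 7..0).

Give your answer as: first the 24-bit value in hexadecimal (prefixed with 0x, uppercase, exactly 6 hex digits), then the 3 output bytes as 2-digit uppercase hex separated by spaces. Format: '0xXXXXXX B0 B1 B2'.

Answer: 0x9D6487 9D 64 87

Derivation:
Sextets: n=39, W=22, S=18, H=7
24-bit: (39<<18) | (22<<12) | (18<<6) | 7
      = 0x9C0000 | 0x016000 | 0x000480 | 0x000007
      = 0x9D6487
Bytes: (v>>16)&0xFF=9D, (v>>8)&0xFF=64, v&0xFF=87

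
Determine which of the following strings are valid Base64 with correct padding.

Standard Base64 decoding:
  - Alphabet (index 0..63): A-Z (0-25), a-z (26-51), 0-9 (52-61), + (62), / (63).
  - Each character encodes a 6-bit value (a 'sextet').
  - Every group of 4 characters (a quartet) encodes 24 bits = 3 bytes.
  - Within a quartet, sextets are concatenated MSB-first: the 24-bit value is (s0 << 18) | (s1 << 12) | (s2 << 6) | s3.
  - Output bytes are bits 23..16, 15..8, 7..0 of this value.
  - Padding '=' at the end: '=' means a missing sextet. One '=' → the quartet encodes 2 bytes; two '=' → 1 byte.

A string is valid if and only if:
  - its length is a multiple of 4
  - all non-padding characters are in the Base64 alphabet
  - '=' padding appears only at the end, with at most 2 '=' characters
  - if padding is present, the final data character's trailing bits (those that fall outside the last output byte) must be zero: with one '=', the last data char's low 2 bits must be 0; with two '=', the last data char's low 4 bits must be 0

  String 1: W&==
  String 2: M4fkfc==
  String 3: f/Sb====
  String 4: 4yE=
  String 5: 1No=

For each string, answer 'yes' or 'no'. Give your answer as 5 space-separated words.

Answer: no no no yes yes

Derivation:
String 1: 'W&==' → invalid (bad char(s): ['&'])
String 2: 'M4fkfc==' → invalid (bad trailing bits)
String 3: 'f/Sb====' → invalid (4 pad chars (max 2))
String 4: '4yE=' → valid
String 5: '1No=' → valid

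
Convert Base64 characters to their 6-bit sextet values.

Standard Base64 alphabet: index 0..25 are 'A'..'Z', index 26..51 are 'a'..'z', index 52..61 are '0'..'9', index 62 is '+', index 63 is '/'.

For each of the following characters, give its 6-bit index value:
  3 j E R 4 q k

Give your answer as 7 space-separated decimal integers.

Answer: 55 35 4 17 56 42 36

Derivation:
'3': 0..9 range, 52 + ord('3') − ord('0') = 55
'j': a..z range, 26 + ord('j') − ord('a') = 35
'E': A..Z range, ord('E') − ord('A') = 4
'R': A..Z range, ord('R') − ord('A') = 17
'4': 0..9 range, 52 + ord('4') − ord('0') = 56
'q': a..z range, 26 + ord('q') − ord('a') = 42
'k': a..z range, 26 + ord('k') − ord('a') = 36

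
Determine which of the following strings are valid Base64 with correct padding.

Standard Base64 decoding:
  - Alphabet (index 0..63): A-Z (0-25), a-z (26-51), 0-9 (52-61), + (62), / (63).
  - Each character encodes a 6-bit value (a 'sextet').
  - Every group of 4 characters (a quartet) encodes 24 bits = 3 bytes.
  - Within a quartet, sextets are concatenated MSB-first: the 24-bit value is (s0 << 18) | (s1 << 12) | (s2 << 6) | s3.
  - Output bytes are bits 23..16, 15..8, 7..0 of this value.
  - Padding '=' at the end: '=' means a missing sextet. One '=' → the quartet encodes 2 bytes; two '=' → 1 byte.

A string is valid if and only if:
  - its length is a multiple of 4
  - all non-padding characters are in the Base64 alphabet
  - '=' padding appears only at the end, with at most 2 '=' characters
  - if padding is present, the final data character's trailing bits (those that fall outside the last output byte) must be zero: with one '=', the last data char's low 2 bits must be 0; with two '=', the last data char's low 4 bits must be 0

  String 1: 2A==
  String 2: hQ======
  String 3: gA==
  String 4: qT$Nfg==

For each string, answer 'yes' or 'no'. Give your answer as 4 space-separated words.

Answer: yes no yes no

Derivation:
String 1: '2A==' → valid
String 2: 'hQ======' → invalid (6 pad chars (max 2))
String 3: 'gA==' → valid
String 4: 'qT$Nfg==' → invalid (bad char(s): ['$'])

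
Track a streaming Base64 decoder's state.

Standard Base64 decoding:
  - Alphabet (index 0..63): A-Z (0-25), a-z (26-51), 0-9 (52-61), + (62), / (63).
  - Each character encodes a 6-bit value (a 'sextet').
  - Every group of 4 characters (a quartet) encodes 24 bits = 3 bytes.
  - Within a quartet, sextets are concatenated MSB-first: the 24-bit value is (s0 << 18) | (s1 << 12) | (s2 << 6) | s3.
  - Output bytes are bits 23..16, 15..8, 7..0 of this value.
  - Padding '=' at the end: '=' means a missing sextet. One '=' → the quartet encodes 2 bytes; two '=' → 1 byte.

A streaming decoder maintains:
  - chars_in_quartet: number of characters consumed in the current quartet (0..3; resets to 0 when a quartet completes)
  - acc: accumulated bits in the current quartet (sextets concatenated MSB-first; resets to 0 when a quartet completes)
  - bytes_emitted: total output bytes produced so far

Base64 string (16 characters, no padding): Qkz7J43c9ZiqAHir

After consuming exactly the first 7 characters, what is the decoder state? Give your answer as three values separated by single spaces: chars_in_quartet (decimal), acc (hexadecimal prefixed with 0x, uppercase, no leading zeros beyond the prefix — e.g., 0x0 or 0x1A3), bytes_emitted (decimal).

Answer: 3 0x9E37 3

Derivation:
After char 0 ('Q'=16): chars_in_quartet=1 acc=0x10 bytes_emitted=0
After char 1 ('k'=36): chars_in_quartet=2 acc=0x424 bytes_emitted=0
After char 2 ('z'=51): chars_in_quartet=3 acc=0x10933 bytes_emitted=0
After char 3 ('7'=59): chars_in_quartet=4 acc=0x424CFB -> emit 42 4C FB, reset; bytes_emitted=3
After char 4 ('J'=9): chars_in_quartet=1 acc=0x9 bytes_emitted=3
After char 5 ('4'=56): chars_in_quartet=2 acc=0x278 bytes_emitted=3
After char 6 ('3'=55): chars_in_quartet=3 acc=0x9E37 bytes_emitted=3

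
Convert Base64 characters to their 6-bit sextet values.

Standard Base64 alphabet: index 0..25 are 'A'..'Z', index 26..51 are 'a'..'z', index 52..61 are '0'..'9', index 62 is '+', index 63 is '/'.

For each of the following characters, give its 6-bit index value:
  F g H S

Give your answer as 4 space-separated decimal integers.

'F': A..Z range, ord('F') − ord('A') = 5
'g': a..z range, 26 + ord('g') − ord('a') = 32
'H': A..Z range, ord('H') − ord('A') = 7
'S': A..Z range, ord('S') − ord('A') = 18

Answer: 5 32 7 18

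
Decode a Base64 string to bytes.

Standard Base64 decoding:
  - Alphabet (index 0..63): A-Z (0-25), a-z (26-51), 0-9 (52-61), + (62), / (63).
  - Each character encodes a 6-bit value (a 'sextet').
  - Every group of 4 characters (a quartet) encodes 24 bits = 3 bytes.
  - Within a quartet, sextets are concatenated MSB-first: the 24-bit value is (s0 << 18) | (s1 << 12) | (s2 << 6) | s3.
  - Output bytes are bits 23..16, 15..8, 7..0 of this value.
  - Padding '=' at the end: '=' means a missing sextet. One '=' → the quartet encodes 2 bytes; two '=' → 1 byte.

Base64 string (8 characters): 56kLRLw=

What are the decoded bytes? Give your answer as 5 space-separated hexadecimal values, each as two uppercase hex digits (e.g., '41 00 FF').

Answer: E7 A9 0B 44 BC

Derivation:
After char 0 ('5'=57): chars_in_quartet=1 acc=0x39 bytes_emitted=0
After char 1 ('6'=58): chars_in_quartet=2 acc=0xE7A bytes_emitted=0
After char 2 ('k'=36): chars_in_quartet=3 acc=0x39EA4 bytes_emitted=0
After char 3 ('L'=11): chars_in_quartet=4 acc=0xE7A90B -> emit E7 A9 0B, reset; bytes_emitted=3
After char 4 ('R'=17): chars_in_quartet=1 acc=0x11 bytes_emitted=3
After char 5 ('L'=11): chars_in_quartet=2 acc=0x44B bytes_emitted=3
After char 6 ('w'=48): chars_in_quartet=3 acc=0x112F0 bytes_emitted=3
Padding '=': partial quartet acc=0x112F0 -> emit 44 BC; bytes_emitted=5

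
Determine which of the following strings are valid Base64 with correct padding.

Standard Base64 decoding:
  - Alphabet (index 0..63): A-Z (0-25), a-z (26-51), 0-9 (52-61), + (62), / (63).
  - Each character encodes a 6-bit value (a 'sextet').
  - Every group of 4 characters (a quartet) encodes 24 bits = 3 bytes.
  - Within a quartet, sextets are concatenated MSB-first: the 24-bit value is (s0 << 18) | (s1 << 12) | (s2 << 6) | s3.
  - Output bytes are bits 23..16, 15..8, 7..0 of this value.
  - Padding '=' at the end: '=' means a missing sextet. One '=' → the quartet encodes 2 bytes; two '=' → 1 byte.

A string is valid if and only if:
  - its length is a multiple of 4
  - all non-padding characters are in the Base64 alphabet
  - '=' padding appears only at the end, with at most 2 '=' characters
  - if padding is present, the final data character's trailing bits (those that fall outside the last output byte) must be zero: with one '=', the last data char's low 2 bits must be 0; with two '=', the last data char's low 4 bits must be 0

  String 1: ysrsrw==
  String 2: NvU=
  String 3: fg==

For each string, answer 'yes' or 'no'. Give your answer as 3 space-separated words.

String 1: 'ysrsrw==' → valid
String 2: 'NvU=' → valid
String 3: 'fg==' → valid

Answer: yes yes yes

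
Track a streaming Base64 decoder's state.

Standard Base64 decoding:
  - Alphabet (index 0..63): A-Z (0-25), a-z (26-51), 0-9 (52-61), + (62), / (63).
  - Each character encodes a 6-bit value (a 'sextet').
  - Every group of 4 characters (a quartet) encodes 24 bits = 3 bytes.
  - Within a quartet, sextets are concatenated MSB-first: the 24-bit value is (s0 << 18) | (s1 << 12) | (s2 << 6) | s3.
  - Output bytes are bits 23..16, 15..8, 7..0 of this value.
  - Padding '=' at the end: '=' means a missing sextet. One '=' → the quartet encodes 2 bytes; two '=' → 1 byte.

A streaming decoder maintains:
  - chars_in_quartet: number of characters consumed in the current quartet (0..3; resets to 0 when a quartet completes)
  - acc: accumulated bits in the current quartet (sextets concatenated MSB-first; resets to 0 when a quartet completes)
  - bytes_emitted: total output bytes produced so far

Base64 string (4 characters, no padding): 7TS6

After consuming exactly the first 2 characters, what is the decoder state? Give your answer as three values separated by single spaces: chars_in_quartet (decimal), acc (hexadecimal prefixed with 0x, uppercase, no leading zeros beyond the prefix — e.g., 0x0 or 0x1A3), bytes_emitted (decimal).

Answer: 2 0xED3 0

Derivation:
After char 0 ('7'=59): chars_in_quartet=1 acc=0x3B bytes_emitted=0
After char 1 ('T'=19): chars_in_quartet=2 acc=0xED3 bytes_emitted=0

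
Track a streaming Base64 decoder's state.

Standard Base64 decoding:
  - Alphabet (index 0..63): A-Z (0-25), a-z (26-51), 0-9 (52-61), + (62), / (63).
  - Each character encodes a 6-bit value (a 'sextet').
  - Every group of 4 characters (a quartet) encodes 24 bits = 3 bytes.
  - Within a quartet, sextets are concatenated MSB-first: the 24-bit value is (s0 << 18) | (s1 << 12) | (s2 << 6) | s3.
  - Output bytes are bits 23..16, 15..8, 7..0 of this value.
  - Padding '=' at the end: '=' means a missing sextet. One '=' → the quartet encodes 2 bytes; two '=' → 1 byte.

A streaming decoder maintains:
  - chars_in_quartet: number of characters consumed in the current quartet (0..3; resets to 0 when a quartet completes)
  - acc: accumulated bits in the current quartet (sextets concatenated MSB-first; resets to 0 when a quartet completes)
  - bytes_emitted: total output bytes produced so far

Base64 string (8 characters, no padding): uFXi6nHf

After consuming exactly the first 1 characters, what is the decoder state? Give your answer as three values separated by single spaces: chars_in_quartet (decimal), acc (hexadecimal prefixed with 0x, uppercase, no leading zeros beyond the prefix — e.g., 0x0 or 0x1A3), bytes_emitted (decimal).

After char 0 ('u'=46): chars_in_quartet=1 acc=0x2E bytes_emitted=0

Answer: 1 0x2E 0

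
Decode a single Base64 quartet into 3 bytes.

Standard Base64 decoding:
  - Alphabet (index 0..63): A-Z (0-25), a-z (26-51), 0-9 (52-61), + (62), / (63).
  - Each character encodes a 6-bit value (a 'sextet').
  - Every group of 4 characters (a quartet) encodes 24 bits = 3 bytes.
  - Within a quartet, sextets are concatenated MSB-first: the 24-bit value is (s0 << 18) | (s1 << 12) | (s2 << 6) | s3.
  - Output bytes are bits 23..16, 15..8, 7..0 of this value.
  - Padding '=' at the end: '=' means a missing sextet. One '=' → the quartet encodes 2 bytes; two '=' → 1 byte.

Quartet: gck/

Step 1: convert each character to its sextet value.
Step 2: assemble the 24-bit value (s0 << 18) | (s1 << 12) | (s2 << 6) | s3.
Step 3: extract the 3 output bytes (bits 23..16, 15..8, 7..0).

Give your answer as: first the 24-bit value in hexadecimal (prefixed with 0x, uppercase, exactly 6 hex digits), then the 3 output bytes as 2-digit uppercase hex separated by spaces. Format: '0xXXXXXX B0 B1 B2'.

Sextets: g=32, c=28, k=36, /=63
24-bit: (32<<18) | (28<<12) | (36<<6) | 63
      = 0x800000 | 0x01C000 | 0x000900 | 0x00003F
      = 0x81C93F
Bytes: (v>>16)&0xFF=81, (v>>8)&0xFF=C9, v&0xFF=3F

Answer: 0x81C93F 81 C9 3F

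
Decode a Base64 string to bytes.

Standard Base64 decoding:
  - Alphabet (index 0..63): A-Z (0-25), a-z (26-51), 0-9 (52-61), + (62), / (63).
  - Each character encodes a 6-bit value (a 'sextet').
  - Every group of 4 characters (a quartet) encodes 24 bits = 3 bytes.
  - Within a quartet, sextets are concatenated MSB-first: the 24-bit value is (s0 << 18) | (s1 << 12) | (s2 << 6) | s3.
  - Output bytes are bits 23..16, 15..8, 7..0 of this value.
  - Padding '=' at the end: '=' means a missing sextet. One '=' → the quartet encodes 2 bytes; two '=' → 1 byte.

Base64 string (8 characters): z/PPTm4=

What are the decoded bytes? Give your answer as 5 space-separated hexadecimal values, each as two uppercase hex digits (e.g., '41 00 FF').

After char 0 ('z'=51): chars_in_quartet=1 acc=0x33 bytes_emitted=0
After char 1 ('/'=63): chars_in_quartet=2 acc=0xCFF bytes_emitted=0
After char 2 ('P'=15): chars_in_quartet=3 acc=0x33FCF bytes_emitted=0
After char 3 ('P'=15): chars_in_quartet=4 acc=0xCFF3CF -> emit CF F3 CF, reset; bytes_emitted=3
After char 4 ('T'=19): chars_in_quartet=1 acc=0x13 bytes_emitted=3
After char 5 ('m'=38): chars_in_quartet=2 acc=0x4E6 bytes_emitted=3
After char 6 ('4'=56): chars_in_quartet=3 acc=0x139B8 bytes_emitted=3
Padding '=': partial quartet acc=0x139B8 -> emit 4E 6E; bytes_emitted=5

Answer: CF F3 CF 4E 6E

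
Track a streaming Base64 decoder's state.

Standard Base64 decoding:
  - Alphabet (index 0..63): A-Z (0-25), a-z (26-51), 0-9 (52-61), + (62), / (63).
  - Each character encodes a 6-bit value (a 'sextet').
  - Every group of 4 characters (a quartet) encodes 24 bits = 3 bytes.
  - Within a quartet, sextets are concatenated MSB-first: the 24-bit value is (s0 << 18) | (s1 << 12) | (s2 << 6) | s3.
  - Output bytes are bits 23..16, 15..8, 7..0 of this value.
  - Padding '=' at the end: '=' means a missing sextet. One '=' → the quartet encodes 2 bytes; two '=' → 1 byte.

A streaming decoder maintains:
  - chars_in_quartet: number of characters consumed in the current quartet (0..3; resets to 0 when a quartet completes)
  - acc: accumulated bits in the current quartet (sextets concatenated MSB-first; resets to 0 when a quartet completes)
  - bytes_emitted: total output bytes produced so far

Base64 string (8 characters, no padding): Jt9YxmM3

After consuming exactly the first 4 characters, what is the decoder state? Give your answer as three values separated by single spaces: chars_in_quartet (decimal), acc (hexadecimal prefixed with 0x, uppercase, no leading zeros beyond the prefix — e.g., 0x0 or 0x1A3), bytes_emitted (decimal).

After char 0 ('J'=9): chars_in_quartet=1 acc=0x9 bytes_emitted=0
After char 1 ('t'=45): chars_in_quartet=2 acc=0x26D bytes_emitted=0
After char 2 ('9'=61): chars_in_quartet=3 acc=0x9B7D bytes_emitted=0
After char 3 ('Y'=24): chars_in_quartet=4 acc=0x26DF58 -> emit 26 DF 58, reset; bytes_emitted=3

Answer: 0 0x0 3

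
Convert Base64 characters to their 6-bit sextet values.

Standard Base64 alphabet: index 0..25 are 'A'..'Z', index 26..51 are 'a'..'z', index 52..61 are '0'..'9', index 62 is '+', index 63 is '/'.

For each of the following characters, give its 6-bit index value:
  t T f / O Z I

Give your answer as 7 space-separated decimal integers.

't': a..z range, 26 + ord('t') − ord('a') = 45
'T': A..Z range, ord('T') − ord('A') = 19
'f': a..z range, 26 + ord('f') − ord('a') = 31
'/': index 63
'O': A..Z range, ord('O') − ord('A') = 14
'Z': A..Z range, ord('Z') − ord('A') = 25
'I': A..Z range, ord('I') − ord('A') = 8

Answer: 45 19 31 63 14 25 8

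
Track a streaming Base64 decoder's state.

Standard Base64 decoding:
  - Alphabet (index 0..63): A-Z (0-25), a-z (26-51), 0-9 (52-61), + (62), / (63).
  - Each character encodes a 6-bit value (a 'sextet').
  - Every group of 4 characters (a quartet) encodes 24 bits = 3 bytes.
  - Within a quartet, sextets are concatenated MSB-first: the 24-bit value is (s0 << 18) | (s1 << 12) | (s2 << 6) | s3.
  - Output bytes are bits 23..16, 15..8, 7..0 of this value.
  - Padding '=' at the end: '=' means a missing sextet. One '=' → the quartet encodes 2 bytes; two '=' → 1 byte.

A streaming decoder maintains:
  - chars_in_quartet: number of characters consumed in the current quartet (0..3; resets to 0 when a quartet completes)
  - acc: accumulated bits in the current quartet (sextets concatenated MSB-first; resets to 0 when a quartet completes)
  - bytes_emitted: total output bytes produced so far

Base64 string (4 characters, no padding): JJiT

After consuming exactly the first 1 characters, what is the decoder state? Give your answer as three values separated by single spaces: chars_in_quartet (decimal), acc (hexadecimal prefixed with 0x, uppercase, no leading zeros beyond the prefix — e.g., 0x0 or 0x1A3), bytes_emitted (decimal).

Answer: 1 0x9 0

Derivation:
After char 0 ('J'=9): chars_in_quartet=1 acc=0x9 bytes_emitted=0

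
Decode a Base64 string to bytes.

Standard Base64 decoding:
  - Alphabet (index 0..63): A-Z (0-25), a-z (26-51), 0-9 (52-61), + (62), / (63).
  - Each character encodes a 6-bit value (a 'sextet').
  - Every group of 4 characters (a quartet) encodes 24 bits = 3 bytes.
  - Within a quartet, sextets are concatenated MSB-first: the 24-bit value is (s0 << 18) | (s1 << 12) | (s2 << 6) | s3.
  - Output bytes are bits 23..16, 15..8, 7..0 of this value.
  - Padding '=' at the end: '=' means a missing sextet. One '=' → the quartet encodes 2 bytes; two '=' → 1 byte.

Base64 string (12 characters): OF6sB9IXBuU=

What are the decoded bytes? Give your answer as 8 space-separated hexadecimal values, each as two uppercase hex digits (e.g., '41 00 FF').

After char 0 ('O'=14): chars_in_quartet=1 acc=0xE bytes_emitted=0
After char 1 ('F'=5): chars_in_quartet=2 acc=0x385 bytes_emitted=0
After char 2 ('6'=58): chars_in_quartet=3 acc=0xE17A bytes_emitted=0
After char 3 ('s'=44): chars_in_quartet=4 acc=0x385EAC -> emit 38 5E AC, reset; bytes_emitted=3
After char 4 ('B'=1): chars_in_quartet=1 acc=0x1 bytes_emitted=3
After char 5 ('9'=61): chars_in_quartet=2 acc=0x7D bytes_emitted=3
After char 6 ('I'=8): chars_in_quartet=3 acc=0x1F48 bytes_emitted=3
After char 7 ('X'=23): chars_in_quartet=4 acc=0x7D217 -> emit 07 D2 17, reset; bytes_emitted=6
After char 8 ('B'=1): chars_in_quartet=1 acc=0x1 bytes_emitted=6
After char 9 ('u'=46): chars_in_quartet=2 acc=0x6E bytes_emitted=6
After char 10 ('U'=20): chars_in_quartet=3 acc=0x1B94 bytes_emitted=6
Padding '=': partial quartet acc=0x1B94 -> emit 06 E5; bytes_emitted=8

Answer: 38 5E AC 07 D2 17 06 E5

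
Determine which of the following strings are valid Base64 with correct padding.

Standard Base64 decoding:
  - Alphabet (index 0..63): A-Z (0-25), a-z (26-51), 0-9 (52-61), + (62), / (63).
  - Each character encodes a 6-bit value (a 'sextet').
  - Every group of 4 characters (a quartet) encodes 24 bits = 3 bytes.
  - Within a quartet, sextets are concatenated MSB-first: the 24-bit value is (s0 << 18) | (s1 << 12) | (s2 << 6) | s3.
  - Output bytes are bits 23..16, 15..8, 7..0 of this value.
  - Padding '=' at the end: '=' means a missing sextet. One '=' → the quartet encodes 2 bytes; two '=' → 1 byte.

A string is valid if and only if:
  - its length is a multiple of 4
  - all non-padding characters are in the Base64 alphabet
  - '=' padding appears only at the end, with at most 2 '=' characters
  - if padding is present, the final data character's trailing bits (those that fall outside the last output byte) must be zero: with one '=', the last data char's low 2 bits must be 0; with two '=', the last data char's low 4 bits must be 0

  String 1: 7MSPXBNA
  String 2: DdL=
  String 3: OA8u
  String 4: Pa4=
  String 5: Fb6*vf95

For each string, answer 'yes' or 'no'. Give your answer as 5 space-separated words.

Answer: yes no yes yes no

Derivation:
String 1: '7MSPXBNA' → valid
String 2: 'DdL=' → invalid (bad trailing bits)
String 3: 'OA8u' → valid
String 4: 'Pa4=' → valid
String 5: 'Fb6*vf95' → invalid (bad char(s): ['*'])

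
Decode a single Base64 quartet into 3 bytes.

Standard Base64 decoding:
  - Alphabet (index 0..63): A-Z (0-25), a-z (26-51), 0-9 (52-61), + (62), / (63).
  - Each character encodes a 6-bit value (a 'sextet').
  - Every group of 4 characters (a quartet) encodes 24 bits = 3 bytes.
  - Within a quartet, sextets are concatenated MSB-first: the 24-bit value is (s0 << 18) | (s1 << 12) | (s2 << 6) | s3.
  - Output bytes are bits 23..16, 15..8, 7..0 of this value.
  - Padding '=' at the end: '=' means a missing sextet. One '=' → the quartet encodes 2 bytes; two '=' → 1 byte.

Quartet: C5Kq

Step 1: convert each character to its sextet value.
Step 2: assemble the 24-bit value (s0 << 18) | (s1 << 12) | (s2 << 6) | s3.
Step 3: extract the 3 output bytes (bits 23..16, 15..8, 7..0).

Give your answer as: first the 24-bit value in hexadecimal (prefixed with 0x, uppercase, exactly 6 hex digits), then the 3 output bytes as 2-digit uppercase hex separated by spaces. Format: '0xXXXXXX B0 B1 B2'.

Sextets: C=2, 5=57, K=10, q=42
24-bit: (2<<18) | (57<<12) | (10<<6) | 42
      = 0x080000 | 0x039000 | 0x000280 | 0x00002A
      = 0x0B92AA
Bytes: (v>>16)&0xFF=0B, (v>>8)&0xFF=92, v&0xFF=AA

Answer: 0x0B92AA 0B 92 AA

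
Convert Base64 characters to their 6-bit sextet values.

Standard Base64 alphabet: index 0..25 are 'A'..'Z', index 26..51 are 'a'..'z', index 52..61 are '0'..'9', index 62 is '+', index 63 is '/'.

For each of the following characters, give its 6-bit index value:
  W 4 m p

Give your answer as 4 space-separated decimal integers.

Answer: 22 56 38 41

Derivation:
'W': A..Z range, ord('W') − ord('A') = 22
'4': 0..9 range, 52 + ord('4') − ord('0') = 56
'm': a..z range, 26 + ord('m') − ord('a') = 38
'p': a..z range, 26 + ord('p') − ord('a') = 41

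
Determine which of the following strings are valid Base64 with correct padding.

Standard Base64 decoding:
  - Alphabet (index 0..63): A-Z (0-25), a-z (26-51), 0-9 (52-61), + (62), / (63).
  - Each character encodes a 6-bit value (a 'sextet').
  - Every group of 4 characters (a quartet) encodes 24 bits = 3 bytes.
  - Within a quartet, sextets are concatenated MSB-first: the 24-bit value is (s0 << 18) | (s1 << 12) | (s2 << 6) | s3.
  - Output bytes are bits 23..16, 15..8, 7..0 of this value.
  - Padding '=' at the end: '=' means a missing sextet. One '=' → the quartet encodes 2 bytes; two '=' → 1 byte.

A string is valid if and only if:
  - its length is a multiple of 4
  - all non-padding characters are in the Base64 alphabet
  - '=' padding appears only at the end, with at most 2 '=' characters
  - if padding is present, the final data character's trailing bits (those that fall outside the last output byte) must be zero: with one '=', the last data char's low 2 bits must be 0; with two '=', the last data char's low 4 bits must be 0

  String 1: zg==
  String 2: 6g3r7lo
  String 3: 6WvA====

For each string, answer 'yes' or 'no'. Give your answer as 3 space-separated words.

String 1: 'zg==' → valid
String 2: '6g3r7lo' → invalid (len=7 not mult of 4)
String 3: '6WvA====' → invalid (4 pad chars (max 2))

Answer: yes no no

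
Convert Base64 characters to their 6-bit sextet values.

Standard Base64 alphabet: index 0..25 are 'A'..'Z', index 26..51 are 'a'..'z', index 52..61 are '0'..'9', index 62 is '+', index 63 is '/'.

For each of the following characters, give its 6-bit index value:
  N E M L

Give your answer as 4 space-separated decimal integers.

'N': A..Z range, ord('N') − ord('A') = 13
'E': A..Z range, ord('E') − ord('A') = 4
'M': A..Z range, ord('M') − ord('A') = 12
'L': A..Z range, ord('L') − ord('A') = 11

Answer: 13 4 12 11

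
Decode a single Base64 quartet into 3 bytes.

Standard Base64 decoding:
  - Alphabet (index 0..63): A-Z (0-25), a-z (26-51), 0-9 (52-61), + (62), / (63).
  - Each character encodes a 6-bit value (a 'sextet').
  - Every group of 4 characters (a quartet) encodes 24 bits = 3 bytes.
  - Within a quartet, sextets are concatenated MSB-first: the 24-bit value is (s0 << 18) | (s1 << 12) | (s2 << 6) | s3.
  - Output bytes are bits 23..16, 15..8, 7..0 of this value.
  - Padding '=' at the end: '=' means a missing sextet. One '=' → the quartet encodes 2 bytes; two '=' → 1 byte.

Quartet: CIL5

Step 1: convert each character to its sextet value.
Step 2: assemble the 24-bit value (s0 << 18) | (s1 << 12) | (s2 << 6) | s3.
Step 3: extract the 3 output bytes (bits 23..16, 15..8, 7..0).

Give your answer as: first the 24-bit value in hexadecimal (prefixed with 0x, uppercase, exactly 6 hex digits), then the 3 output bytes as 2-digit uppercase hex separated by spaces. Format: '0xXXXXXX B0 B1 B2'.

Sextets: C=2, I=8, L=11, 5=57
24-bit: (2<<18) | (8<<12) | (11<<6) | 57
      = 0x080000 | 0x008000 | 0x0002C0 | 0x000039
      = 0x0882F9
Bytes: (v>>16)&0xFF=08, (v>>8)&0xFF=82, v&0xFF=F9

Answer: 0x0882F9 08 82 F9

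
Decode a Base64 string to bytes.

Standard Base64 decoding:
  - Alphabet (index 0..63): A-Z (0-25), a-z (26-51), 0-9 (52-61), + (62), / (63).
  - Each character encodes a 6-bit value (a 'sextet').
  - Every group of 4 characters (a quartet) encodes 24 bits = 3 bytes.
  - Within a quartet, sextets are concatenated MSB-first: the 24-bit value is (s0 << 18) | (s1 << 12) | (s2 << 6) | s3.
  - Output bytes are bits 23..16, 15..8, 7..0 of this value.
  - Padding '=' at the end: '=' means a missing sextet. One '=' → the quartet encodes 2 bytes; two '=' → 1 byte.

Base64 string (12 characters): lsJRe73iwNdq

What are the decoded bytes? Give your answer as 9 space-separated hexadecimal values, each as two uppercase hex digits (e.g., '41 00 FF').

Answer: 96 C2 51 7B BD E2 C0 D7 6A

Derivation:
After char 0 ('l'=37): chars_in_quartet=1 acc=0x25 bytes_emitted=0
After char 1 ('s'=44): chars_in_quartet=2 acc=0x96C bytes_emitted=0
After char 2 ('J'=9): chars_in_quartet=3 acc=0x25B09 bytes_emitted=0
After char 3 ('R'=17): chars_in_quartet=4 acc=0x96C251 -> emit 96 C2 51, reset; bytes_emitted=3
After char 4 ('e'=30): chars_in_quartet=1 acc=0x1E bytes_emitted=3
After char 5 ('7'=59): chars_in_quartet=2 acc=0x7BB bytes_emitted=3
After char 6 ('3'=55): chars_in_quartet=3 acc=0x1EEF7 bytes_emitted=3
After char 7 ('i'=34): chars_in_quartet=4 acc=0x7BBDE2 -> emit 7B BD E2, reset; bytes_emitted=6
After char 8 ('w'=48): chars_in_quartet=1 acc=0x30 bytes_emitted=6
After char 9 ('N'=13): chars_in_quartet=2 acc=0xC0D bytes_emitted=6
After char 10 ('d'=29): chars_in_quartet=3 acc=0x3035D bytes_emitted=6
After char 11 ('q'=42): chars_in_quartet=4 acc=0xC0D76A -> emit C0 D7 6A, reset; bytes_emitted=9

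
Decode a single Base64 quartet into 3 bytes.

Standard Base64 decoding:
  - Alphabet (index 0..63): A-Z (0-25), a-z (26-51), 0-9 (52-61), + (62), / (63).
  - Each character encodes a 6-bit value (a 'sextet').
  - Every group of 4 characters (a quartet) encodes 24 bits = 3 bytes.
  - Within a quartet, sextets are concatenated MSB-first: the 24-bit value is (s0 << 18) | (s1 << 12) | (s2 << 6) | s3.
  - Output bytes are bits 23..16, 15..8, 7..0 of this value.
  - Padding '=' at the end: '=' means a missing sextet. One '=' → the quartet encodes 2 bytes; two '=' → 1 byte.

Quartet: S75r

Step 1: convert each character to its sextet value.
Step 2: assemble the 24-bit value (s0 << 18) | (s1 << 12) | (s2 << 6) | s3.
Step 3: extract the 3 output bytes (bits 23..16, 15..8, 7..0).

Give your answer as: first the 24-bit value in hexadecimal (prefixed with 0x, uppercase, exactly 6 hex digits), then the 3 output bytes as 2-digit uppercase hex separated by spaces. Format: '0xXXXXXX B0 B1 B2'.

Sextets: S=18, 7=59, 5=57, r=43
24-bit: (18<<18) | (59<<12) | (57<<6) | 43
      = 0x480000 | 0x03B000 | 0x000E40 | 0x00002B
      = 0x4BBE6B
Bytes: (v>>16)&0xFF=4B, (v>>8)&0xFF=BE, v&0xFF=6B

Answer: 0x4BBE6B 4B BE 6B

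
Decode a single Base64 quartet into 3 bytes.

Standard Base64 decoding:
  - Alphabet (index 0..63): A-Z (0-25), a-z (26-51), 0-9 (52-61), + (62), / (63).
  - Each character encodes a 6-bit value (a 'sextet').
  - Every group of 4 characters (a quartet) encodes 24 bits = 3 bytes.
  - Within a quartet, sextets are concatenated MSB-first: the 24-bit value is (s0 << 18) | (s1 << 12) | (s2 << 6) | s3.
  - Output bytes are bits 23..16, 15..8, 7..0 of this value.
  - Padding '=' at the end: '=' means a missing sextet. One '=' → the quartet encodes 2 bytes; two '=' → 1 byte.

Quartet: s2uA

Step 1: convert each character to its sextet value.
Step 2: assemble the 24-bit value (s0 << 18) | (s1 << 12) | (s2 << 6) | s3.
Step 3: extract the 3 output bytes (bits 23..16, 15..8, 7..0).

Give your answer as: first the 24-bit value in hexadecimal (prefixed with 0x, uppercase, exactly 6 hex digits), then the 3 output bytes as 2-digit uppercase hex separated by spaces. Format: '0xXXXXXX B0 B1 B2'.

Sextets: s=44, 2=54, u=46, A=0
24-bit: (44<<18) | (54<<12) | (46<<6) | 0
      = 0xB00000 | 0x036000 | 0x000B80 | 0x000000
      = 0xB36B80
Bytes: (v>>16)&0xFF=B3, (v>>8)&0xFF=6B, v&0xFF=80

Answer: 0xB36B80 B3 6B 80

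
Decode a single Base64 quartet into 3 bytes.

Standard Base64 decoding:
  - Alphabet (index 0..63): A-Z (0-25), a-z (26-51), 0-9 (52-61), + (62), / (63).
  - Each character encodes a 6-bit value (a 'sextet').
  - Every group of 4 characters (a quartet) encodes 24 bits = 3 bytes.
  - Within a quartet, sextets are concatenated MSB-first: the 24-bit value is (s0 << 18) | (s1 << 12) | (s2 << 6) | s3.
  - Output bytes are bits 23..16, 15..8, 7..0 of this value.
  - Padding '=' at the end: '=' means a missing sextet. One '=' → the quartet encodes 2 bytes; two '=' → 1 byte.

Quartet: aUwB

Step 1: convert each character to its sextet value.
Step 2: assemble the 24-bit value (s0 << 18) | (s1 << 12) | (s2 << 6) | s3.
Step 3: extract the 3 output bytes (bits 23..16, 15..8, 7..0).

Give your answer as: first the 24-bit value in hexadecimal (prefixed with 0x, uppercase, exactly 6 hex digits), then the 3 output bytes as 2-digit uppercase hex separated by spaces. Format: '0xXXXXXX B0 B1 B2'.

Answer: 0x694C01 69 4C 01

Derivation:
Sextets: a=26, U=20, w=48, B=1
24-bit: (26<<18) | (20<<12) | (48<<6) | 1
      = 0x680000 | 0x014000 | 0x000C00 | 0x000001
      = 0x694C01
Bytes: (v>>16)&0xFF=69, (v>>8)&0xFF=4C, v&0xFF=01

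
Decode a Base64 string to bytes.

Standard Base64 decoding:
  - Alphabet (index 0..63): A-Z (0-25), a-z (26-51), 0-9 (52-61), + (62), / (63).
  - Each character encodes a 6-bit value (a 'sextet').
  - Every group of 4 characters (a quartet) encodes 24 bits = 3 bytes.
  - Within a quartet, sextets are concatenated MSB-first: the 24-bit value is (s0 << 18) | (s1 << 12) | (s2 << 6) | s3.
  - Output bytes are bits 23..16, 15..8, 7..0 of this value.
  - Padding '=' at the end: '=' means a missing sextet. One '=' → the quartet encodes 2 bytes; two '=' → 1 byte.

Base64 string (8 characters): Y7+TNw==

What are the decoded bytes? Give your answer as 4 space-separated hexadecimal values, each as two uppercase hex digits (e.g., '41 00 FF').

After char 0 ('Y'=24): chars_in_quartet=1 acc=0x18 bytes_emitted=0
After char 1 ('7'=59): chars_in_quartet=2 acc=0x63B bytes_emitted=0
After char 2 ('+'=62): chars_in_quartet=3 acc=0x18EFE bytes_emitted=0
After char 3 ('T'=19): chars_in_quartet=4 acc=0x63BF93 -> emit 63 BF 93, reset; bytes_emitted=3
After char 4 ('N'=13): chars_in_quartet=1 acc=0xD bytes_emitted=3
After char 5 ('w'=48): chars_in_quartet=2 acc=0x370 bytes_emitted=3
Padding '==': partial quartet acc=0x370 -> emit 37; bytes_emitted=4

Answer: 63 BF 93 37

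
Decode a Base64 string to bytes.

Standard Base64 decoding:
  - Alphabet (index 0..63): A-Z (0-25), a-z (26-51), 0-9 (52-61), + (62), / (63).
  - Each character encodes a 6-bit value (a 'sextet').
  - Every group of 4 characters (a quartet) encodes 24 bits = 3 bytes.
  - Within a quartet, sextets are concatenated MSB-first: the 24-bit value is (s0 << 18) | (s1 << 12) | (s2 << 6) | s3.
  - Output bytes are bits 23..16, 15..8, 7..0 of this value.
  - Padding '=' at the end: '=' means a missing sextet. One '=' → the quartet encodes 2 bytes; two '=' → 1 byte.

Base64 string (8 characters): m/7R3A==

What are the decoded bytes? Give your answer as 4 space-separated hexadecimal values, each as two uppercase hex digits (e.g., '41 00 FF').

Answer: 9B FE D1 DC

Derivation:
After char 0 ('m'=38): chars_in_quartet=1 acc=0x26 bytes_emitted=0
After char 1 ('/'=63): chars_in_quartet=2 acc=0x9BF bytes_emitted=0
After char 2 ('7'=59): chars_in_quartet=3 acc=0x26FFB bytes_emitted=0
After char 3 ('R'=17): chars_in_quartet=4 acc=0x9BFED1 -> emit 9B FE D1, reset; bytes_emitted=3
After char 4 ('3'=55): chars_in_quartet=1 acc=0x37 bytes_emitted=3
After char 5 ('A'=0): chars_in_quartet=2 acc=0xDC0 bytes_emitted=3
Padding '==': partial quartet acc=0xDC0 -> emit DC; bytes_emitted=4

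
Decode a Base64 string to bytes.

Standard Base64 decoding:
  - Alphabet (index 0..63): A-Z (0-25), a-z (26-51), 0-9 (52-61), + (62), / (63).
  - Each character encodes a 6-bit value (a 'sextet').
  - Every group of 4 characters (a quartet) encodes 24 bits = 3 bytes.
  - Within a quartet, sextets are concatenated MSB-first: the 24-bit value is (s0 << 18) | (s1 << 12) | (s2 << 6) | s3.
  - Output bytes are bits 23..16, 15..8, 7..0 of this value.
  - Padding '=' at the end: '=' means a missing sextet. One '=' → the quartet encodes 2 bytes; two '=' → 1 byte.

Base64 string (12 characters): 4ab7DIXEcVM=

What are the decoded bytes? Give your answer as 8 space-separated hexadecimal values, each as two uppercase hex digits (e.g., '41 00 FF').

Answer: E1 A6 FB 0C 85 C4 71 53

Derivation:
After char 0 ('4'=56): chars_in_quartet=1 acc=0x38 bytes_emitted=0
After char 1 ('a'=26): chars_in_quartet=2 acc=0xE1A bytes_emitted=0
After char 2 ('b'=27): chars_in_quartet=3 acc=0x3869B bytes_emitted=0
After char 3 ('7'=59): chars_in_quartet=4 acc=0xE1A6FB -> emit E1 A6 FB, reset; bytes_emitted=3
After char 4 ('D'=3): chars_in_quartet=1 acc=0x3 bytes_emitted=3
After char 5 ('I'=8): chars_in_quartet=2 acc=0xC8 bytes_emitted=3
After char 6 ('X'=23): chars_in_quartet=3 acc=0x3217 bytes_emitted=3
After char 7 ('E'=4): chars_in_quartet=4 acc=0xC85C4 -> emit 0C 85 C4, reset; bytes_emitted=6
After char 8 ('c'=28): chars_in_quartet=1 acc=0x1C bytes_emitted=6
After char 9 ('V'=21): chars_in_quartet=2 acc=0x715 bytes_emitted=6
After char 10 ('M'=12): chars_in_quartet=3 acc=0x1C54C bytes_emitted=6
Padding '=': partial quartet acc=0x1C54C -> emit 71 53; bytes_emitted=8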